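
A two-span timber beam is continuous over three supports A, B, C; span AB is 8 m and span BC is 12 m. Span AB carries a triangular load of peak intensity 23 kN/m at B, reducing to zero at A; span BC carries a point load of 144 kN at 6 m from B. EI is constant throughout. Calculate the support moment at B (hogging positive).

Release continuity at B by inserting a hinge; the redundant is the internal moment M_B. The primary structure is two simply-supported spans AB and BC.
End slopes at the hinge B, treating each span as simply supported:
  span AB: triangular load, peak 23: w₀L³/(45EI) = 261.7/EI
  span BC: point load 144 at a = 6: Pab(L + b)/(6LEI) = 1296/EI
  relative rotation θ_0 = (261.7 + 1296)/EI = 1558/EI
A unit hogging moment at B produces rotation L₁/(3EI) + L₂/(3EI) = 6.667/EI.
Slope continuity at B: θ_0 = M_B·6.667/EI, so M_B = 1558/6.667 = 233.7 kN·m (hogging).

M_B = 233.7 kN·m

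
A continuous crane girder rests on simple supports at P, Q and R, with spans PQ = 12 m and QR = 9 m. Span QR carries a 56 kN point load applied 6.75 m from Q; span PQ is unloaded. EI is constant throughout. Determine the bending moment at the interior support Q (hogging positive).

M_Q = 25.31 kN·m

Take M_Q as the redundant. Released structure: two simple spans PQ and QR with a hinge at Q.
Discontinuity in slope at Q on the released structure — sum the simple-span end rotations:
  span QR: point load 56 at a = 6.75: Pab(L + b)/(6LEI) = 177.2/EI
  relative rotation θ_0 = (0 + 177.2)/EI = 177.2/EI
A unit hogging moment at Q produces rotation L₁/(3EI) + L₂/(3EI) = 7/EI.
Compatibility: M_Q·(L₁+L₂)/(3EI) = θ_0, giving M_Q = 25.31 kN·m (hogging).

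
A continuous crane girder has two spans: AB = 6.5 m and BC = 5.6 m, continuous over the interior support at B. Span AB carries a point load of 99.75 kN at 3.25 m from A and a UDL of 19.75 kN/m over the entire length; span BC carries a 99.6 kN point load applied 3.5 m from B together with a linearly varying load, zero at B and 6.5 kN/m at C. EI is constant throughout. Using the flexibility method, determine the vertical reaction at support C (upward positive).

Take M_B as the redundant. Released structure: two simple spans AB and BC with a hinge at B.
End slopes at the hinge B, treating each span as simply supported:
  span AB: point load 99.75 at a = 3.25: Pab(L + a)/(6LEI) = 263.4/EI
  span AB: UDL 19.75: wL³/(24EI) = 226/EI
  span BC: point load 99.6 at a = 3.5: Pab(L + b)/(6LEI) = 167.8/EI
  span BC: triangular load, peak 6.5: 7w₀L³/(360EI) = 22.2/EI
  relative rotation θ_0 = (489.4 + 190)/EI = 679.4/EI
A unit hogging moment at B produces rotation L₁/(3EI) + L₂/(3EI) = 4.033/EI.
Slope continuity at B: θ_0 = M_B·4.033/EI, so M_B = 679.4/4.033 = 168.4 kN·m (hogging).
Span BC, ΣM about C: R_B^{BC}·5.6 = 243.1 + 168.4, so R_B^{BC} = 73.49 kN and R_C = 117.8 − 73.49 = 44.31 kN.

R_C = 44.31 kN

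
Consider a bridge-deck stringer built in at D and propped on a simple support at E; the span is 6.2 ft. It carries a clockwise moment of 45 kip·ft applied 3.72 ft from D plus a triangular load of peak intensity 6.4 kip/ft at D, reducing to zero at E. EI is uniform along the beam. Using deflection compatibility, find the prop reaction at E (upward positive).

Choose R_E as the redundant. The primary structure is the cantilever fixed at D.
Free-end deflection of the primary structure under the applied loading (downward +):
  clockwise couple 45 at a = 3.72: M₀a(2L − a)/(2EI) = 726.5/EI
  triangular load, peak 6.4 at the fixed end: w₀L⁴/(30EI) = 315.2/EI
  δ_0 = 1042/EI
Flexibility coefficient — unit upward force at E: δ_{EE} = L³/(3EI) = 79.44/EI.
The prop prevents deflection at E: R_E = δ_0/δ_{EE} = 1042/79.44 = 13.11 kip.

R_E = 13.11 kip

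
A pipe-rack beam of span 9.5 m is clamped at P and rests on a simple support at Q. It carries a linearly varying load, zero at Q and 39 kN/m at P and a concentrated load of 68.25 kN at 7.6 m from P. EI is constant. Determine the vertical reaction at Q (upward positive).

Choose R_Q as the redundant. The primary structure is the cantilever fixed at P.
Deflection at Q on the released cantilever, summing each load's contribution:
  triangular load, peak 39 at the fixed end: w₀L⁴/(30EI) = 10589/EI
  point load 68.25 at a = 7.6: Pa²(3L − a)/(6EI) = 13732/EI
  δ_0 = 24320/EI
Tip deflection under a unit load at Q: L³/(3EI) = 285.8/EI.
Compatibility at Q: δ_0 − R_Q·δ_{QQ} = 0, so R_Q = 24320/285.8 = 85.1 kN.

R_Q = 85.1 kN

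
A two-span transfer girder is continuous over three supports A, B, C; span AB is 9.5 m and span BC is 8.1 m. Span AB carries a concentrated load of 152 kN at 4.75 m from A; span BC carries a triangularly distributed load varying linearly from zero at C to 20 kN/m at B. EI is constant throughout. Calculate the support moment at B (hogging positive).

M_B = 186.4 kN·m

Release continuity at B by inserting a hinge; the redundant is the internal moment M_B. The primary structure is two simply-supported spans AB and BC.
Rotations at B on the released spans (each span's end-slope, ×1/EI):
  span AB: point load 152 at a = 4.75: Pab(L + a)/(6LEI) = 857.4/EI
  span BC: triangular load, peak 20: w₀L³/(45EI) = 236.2/EI
  relative rotation θ_0 = (857.4 + 236.2)/EI = 1094/EI
A unit hogging moment at B produces rotation L₁/(3EI) + L₂/(3EI) = 5.867/EI.
Slope continuity at B: θ_0 = M_B·5.867/EI, so M_B = 1094/5.867 = 186.4 kN·m (hogging).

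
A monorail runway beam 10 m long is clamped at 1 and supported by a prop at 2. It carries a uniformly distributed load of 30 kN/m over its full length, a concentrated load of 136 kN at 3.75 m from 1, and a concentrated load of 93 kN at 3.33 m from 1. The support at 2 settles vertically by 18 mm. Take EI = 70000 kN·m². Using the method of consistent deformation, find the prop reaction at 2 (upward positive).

Choose R_2 as the redundant. The primary structure is the cantilever fixed at 1.
Downward deflection at the released point 2 due to the loads:
  UDL 30: wL⁴/(8EI) = 37500/EI
  point load 136 at a = 3.75: Pa²(3L − a)/(6EI) = 8367/EI
  point load 93 at a = 3.33: Pa²(3L − a)/(6EI) = 4584/EI
  δ_0 = 50451/EI
Flexibility coefficient — unit upward force at 2: δ_{22} = L³/(3EI) = 333.3/EI.
With EI = 70000 kN·m²: δ_0 = 0.72073 m and δ_{22} = 0.004762 m/kN.
Compatibility — the beam at 2 must follow the support down by 0.018 m: δ_0 − R_2·δ_{22} = 0.018, so R_2 = (0.72073 − 0.018)/0.004762 = 147.6 kN.

R_2 = 147.6 kN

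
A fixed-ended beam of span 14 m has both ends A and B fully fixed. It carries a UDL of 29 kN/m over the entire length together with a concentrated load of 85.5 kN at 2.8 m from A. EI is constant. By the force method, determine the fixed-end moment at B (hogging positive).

Take the two fixed-end moments M_A, M_B as redundants; the released structure is the simple span AB.
Simple-span end rotations at A and B under the given loads:
  at A: UDL 29: wL³/(24EI) = 3316/EI
  at B: UDL 29: wL³/(24EI) = 3316/EI
  at A: point load 85.5 at a = 2.8: Pab(L + b)/(6LEI) = 804.4/EI
  at B: point load 85.5 at a = 2.8: Pab(L + a)/(6LEI) = 536.3/EI
  θ_A0 = 4120/EI,  θ_B0 = 3852/EI
Flexibility coefficients: a unit moment at one end gives L/(3EI) there and L/(6EI) at the far end, so f₁₁ = f₂₂ = 4.667/EI and f₁₂ = f₂₁ = 2.333/EI.
Compatibility — zero rotation at each built-in end:
  4.667 M_A + 2.333 M_B = 4120
  2.333 M_A + 4.667 M_B = 3852
Solving the pair gives M_A = 626.9 kN·m and M_B = 512 kN·m (hogging).

M_B = 512 kN·m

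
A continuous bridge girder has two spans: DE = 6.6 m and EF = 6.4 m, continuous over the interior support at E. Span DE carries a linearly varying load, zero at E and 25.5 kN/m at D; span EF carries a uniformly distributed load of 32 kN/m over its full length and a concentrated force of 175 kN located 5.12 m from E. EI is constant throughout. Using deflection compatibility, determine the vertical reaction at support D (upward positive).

R_D = 30.87 kN

Take M_E as the redundant. Released structure: two simple spans DE and EF with a hinge at E.
End slopes at the hinge E, treating each span as simply supported:
  span DE: triangular load, peak 25.5: 7w₀L³/(360EI) = 142.6/EI
  span EF: UDL 32: wL³/(24EI) = 349.5/EI
  span EF: point load 175 at a = 5.12: Pab(L + b)/(6LEI) = 229.4/EI
  relative rotation θ_0 = (142.6 + 578.9)/EI = 721.5/EI
A unit hogging moment at E produces rotation L₁/(3EI) + L₂/(3EI) = 4.333/EI.
Compatibility: M_E·(L₁+L₂)/(3EI) = θ_0, giving M_E = 166.5 kN·m (hogging).
Span DE, ΣM about D with M_E applied at E: R_E^{DE}·6.6 = 185.1 + 166.5, so R_E^{DE} = 53.28 kN and R_D = 84.15 − 53.28 = 30.87 kN.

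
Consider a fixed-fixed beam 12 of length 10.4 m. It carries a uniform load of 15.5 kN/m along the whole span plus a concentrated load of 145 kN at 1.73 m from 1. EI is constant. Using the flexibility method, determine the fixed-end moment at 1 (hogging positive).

Release both end moments; the primary structure is a simply-supported span 12 with redundants M_1 and M_2.
On the primary (simply-supported) span, the end slopes from the loading are:
  at 1: UDL 15.5: wL³/(24EI) = 726.5/EI
  at 2: UDL 15.5: wL³/(24EI) = 726.5/EI
  at 1: point load 145 at a = 1.73: Pab(L + b)/(6LEI) = 664.7/EI
  at 2: point load 145 at a = 1.73: Pab(L + a)/(6LEI) = 422.8/EI
  θ_10 = 1391/EI,  θ_20 = 1149/EI
Flexibility coefficients: a unit moment at one end gives L/(3EI) there and L/(6EI) at the far end, so f₁₁ = f₂₂ = 3.467/EI and f₁₂ = f₂₁ = 1.733/EI.
Compatibility — zero rotation at each built-in end:
  3.467 M_1 + 1.733 M_2 = 1391
  1.733 M_1 + 3.467 M_2 = 1149
Solving the pair gives M_1 = 314 kN·m and M_2 = 174.5 kN·m (hogging).

M_1 = 314 kN·m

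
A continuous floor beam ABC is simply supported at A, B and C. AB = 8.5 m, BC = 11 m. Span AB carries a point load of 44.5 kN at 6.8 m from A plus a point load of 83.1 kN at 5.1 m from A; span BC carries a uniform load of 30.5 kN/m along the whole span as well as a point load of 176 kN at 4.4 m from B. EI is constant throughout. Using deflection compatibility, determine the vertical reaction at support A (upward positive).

Insert a hinge at B; M_B is the redundant, and each span becomes simply supported.
End slopes at the hinge B, treating each span as simply supported:
  span AB: point load 44.5 at a = 6.8: Pab(L + a)/(6LEI) = 154.3/EI
  span AB: point load 83.1 at a = 5.1: Pab(L + a)/(6LEI) = 384.3/EI
  span BC: UDL 30.5: wL³/(24EI) = 1691/EI
  span BC: point load 176 at a = 4.4: Pab(L + b)/(6LEI) = 1363/EI
  relative rotation θ_0 = (538.6 + 3054)/EI = 3593/EI
A unit hogging moment at B produces rotation L₁/(3EI) + L₂/(3EI) = 6.5/EI.
Slope continuity at B: θ_0 = M_B·6.5/EI, so M_B = 3593/6.5 = 552.8 kN·m (hogging).
Span AB, ΣM about A with M_B applied at B: R_B^{AB}·8.5 = 726.4 + 552.8, so R_B^{AB} = 150.5 kN and R_A = 127.6 − 150.5 = -22.89 kN.

R_A = -22.89 kN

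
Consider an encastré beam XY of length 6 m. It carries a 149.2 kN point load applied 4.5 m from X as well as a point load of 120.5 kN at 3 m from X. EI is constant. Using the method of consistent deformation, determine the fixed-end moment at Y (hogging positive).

Release both end moments; the primary structure is a simply-supported span XY with redundants M_X and M_Y.
End rotations of the released simple span under the applied load (×1/EI):
  at X: point load 149.2 at a = 4.5: Pab(L + b)/(6LEI) = 209.8/EI
  at Y: point load 149.2 at a = 4.5: Pab(L + a)/(6LEI) = 293.7/EI
  at X: point load 120.5 at a = 3: Pab(L + b)/(6LEI) = 271.1/EI
  at Y: point load 120.5 at a = 3: Pab(L + a)/(6LEI) = 271.1/EI
  θ_X0 = 480.9/EI,  θ_Y0 = 564.9/EI
Flexibility coefficients: a unit moment at one end gives L/(3EI) there and L/(6EI) at the far end, so f₁₁ = f₂₂ = 2/EI and f₁₂ = f₂₁ = 1/EI.
Compatibility — zero rotation at each built-in end:
  2 M_X + 1 M_Y = 480.9
  1 M_X + 2 M_Y = 564.9
Solving the pair gives M_X = 132.3 kN·m and M_Y = 216.3 kN·m (hogging).

M_Y = 216.3 kN·m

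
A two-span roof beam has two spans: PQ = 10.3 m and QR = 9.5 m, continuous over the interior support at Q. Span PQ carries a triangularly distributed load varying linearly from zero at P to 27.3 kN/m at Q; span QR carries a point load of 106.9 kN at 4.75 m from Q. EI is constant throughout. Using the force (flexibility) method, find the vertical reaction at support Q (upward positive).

Take M_Q as the redundant. Released structure: two simple spans PQ and QR with a hinge at Q.
End slopes at the hinge Q, treating each span as simply supported:
  span PQ: triangular load, peak 27.3: w₀L³/(45EI) = 662.9/EI
  span QR: point load 106.9 at a = 4.75: Pab(L + b)/(6LEI) = 603/EI
  relative rotation θ_0 = (662.9 + 603)/EI = 1266/EI
A unit hogging moment at Q produces rotation L₁/(3EI) + L₂/(3EI) = 6.6/EI.
Compatibility: M_Q·(L₁+L₂)/(3EI) = θ_0, giving M_Q = 191.8 kN·m (hogging).
Span PQ, ΣM about P with M_Q applied at Q: R_Q^{PQ}·10.3 = 965.4 + 191.8, so R_Q^{PQ} = 112.4 kN and R_P = 140.6 − 112.4 = 28.24 kN.
Span QR, ΣM about R: R_Q^{QR}·9.5 = 507.8 + 191.8, so R_Q^{QR} = 73.64 kN and R_R = 106.9 − 73.64 = 33.26 kN.
R_Q = 112.4 + 73.64 = 186 kN.

R_Q = 186 kN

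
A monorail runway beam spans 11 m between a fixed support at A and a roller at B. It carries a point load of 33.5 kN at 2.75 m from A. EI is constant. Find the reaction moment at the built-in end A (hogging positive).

Release the roller at B. Primary structure: cantilever fixed at A.
Free-end deflection of the primary structure under the applied loading (downward +):
  point load 33.5 at a = 2.75: Pa²(3L − a)/(6EI) = 1277/EI
Flexibility coefficient — unit upward force at B: δ_{BB} = L³/(3EI) = 443.7/EI.
Compatibility at B: δ_0 − R_B·δ_{BB} = 0, so R_B = 1277/443.7 = 2.879 kN.
Moment equilibrium about A: M_A = Σ(load moments about A) − R_B·L = 92.12 − 2.879×11 = 60.46 kN·m.

M_A = 60.46 kN·m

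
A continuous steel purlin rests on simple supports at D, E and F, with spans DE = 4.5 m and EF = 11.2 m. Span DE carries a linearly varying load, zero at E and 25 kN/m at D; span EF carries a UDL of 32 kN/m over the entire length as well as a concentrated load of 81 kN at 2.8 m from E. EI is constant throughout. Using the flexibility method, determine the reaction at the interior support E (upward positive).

R_E = 405.9 kN

Insert a hinge at E; M_E is the redundant, and each span becomes simply supported.
End slopes at the hinge E, treating each span as simply supported:
  span DE: triangular load, peak 25: 7w₀L³/(360EI) = 44.3/EI
  span EF: UDL 32: wL³/(24EI) = 1873/EI
  span EF: point load 81 at a = 2.8: Pab(L + b)/(6LEI) = 555.7/EI
  relative rotation θ_0 = (44.3 + 2429)/EI = 2473/EI
A unit hogging moment at E produces rotation L₁/(3EI) + L₂/(3EI) = 5.233/EI.
Compatibility: M_E·(L₁+L₂)/(3EI) = θ_0, giving M_E = 472.6 kN·m (hogging).
Span DE, ΣM about D with M_E applied at E: R_E^{DE}·4.5 = 84.38 + 472.6, so R_E^{DE} = 123.8 kN and R_D = 56.25 − 123.8 = -67.52 kN.
Span EF, ΣM about F: R_E^{EF}·11.2 = 2687 + 472.6, so R_E^{EF} = 282.1 kN and R_F = 439.4 − 282.1 = 157.3 kN.
R_E = 123.8 + 282.1 = 405.9 kN.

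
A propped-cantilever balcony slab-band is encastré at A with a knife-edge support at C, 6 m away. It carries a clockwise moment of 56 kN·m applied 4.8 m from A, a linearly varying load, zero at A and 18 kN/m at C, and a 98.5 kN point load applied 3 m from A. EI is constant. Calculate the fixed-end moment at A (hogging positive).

Choose R_C as the redundant. The primary structure is the cantilever fixed at A.
Deflection at C on the released cantilever, summing each load's contribution:
  clockwise couple 56 at a = 4.8: M₀a(2L − a)/(2EI) = 967.7/EI
  triangular load, peak 18 at the free end: 11w₀L⁴/(120EI) = 2138/EI
  point load 98.5 at a = 3: Pa²(3L − a)/(6EI) = 2216/EI
  δ_0 = 5322/EI
Tip deflection under a unit load at C: L³/(3EI) = 72/EI.
The prop prevents deflection at C: R_C = δ_0/δ_{CC} = 5322/72 = 73.92 kN.
Moment equilibrium about A: M_A = Σ(load moments about A) − R_C·L = 567.5 − 73.92×6 = 124 kN·m.

M_A = 124 kN·m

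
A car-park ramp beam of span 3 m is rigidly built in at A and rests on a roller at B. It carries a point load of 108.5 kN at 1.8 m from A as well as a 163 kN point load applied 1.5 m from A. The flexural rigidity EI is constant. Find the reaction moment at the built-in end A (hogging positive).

Remove the prop at B; the released (primary) structure is a cantilever built in at A.
Free-end deflection of the primary structure under the applied loading (downward +):
  point load 108.5 at a = 1.8: Pa²(3L − a)/(6EI) = 421.8/EI
  point load 163 at a = 1.5: Pa²(3L − a)/(6EI) = 458.4/EI
  δ_0 = 880.3/EI
Flexibility coefficient — unit upward force at B: δ_{BB} = L³/(3EI) = 9/EI.
Compatibility at B: δ_0 − R_B·δ_{BB} = 0, so R_B = 880.3/9 = 97.81 kN.
Moment equilibrium about A: M_A = Σ(load moments about A) − R_B·L = 439.8 − 97.81×3 = 146.4 kN·m.

M_A = 146.4 kN·m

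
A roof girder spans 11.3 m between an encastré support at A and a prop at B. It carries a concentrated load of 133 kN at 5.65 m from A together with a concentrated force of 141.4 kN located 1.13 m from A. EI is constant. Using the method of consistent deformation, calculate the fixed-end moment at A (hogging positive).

M_A = 418.4 kN·m

Remove the prop at B; the released (primary) structure is a cantilever built in at A.
Free-end deflection of the primary structure under the applied loading (downward +):
  point load 133 at a = 5.65: Pa²(3L − a)/(6EI) = 19990/EI
  point load 141.4 at a = 1.13: Pa²(3L − a)/(6EI) = 986.1/EI
  δ_0 = 20976/EI
Flexibility coefficient — unit upward force at B: δ_{BB} = L³/(3EI) = 481/EI.
The prop prevents deflection at B: R_B = δ_0/δ_{BB} = 20976/481 = 43.61 kN.
Moment equilibrium about A: M_A = Σ(load moments about A) − R_B·L = 911.2 − 43.61×11.3 = 418.4 kN·m.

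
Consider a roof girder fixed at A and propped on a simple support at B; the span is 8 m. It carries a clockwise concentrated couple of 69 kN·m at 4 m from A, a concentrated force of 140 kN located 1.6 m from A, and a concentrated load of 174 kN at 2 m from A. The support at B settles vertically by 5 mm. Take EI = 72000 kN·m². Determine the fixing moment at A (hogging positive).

M_A = 397.9 kN·m

Choose R_B as the redundant. The primary structure is the cantilever fixed at A.
Free-end deflection of the primary structure under the applied loading (downward +):
  clockwise couple 69 at a = 4: M₀a(2L − a)/(2EI) = 1656/EI
  point load 140 at a = 1.6: Pa²(3L − a)/(6EI) = 1338/EI
  point load 174 at a = 2: Pa²(3L − a)/(6EI) = 2552/EI
  δ_0 = 5546/EI
Flexibility coefficient — unit upward force at B: δ_{BB} = L³/(3EI) = 170.7/EI.
With EI = 72000 kN·m²: δ_0 = 0.077028 m and δ_{BB} = 0.00237 m/kN.
Compatibility — the beam at B must follow the support down by 0.005 m: δ_0 − R_B·δ_{BB} = 0.005, so R_B = (0.077028 − 0.005)/0.00237 = 30.39 kN.
Moment equilibrium about A: M_A = Σ(load moments about A) − R_B·L = 641 − 30.39×8 = 397.9 kN·m.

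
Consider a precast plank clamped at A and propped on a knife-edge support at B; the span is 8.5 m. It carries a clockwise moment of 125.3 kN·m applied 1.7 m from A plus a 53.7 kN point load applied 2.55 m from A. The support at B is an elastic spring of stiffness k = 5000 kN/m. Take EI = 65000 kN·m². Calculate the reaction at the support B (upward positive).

R_B = 13.62 kN

Take the reaction at B as the redundant and release it; the primary structure is a cantilever fixed at A.
Primary-structure tip deflection at B by superposition:
  clockwise couple 125.3 at a = 1.7: M₀a(2L − a)/(2EI) = 1630/EI
  point load 53.7 at a = 2.55: Pa²(3L − a)/(6EI) = 1336/EI
  δ_0 = 2965/EI
Flexibility coefficient — unit upward force at B: δ_{BB} = L³/(3EI) = 204.7/EI.
With EI = 65000 kN·m²: δ_0 = 0.045618 m and δ_{BB} = 0.003149 m/kN.
Compatibility — the spring shortens by R_B/k under the reaction it provides: δ_0 − R_B·δ_{BB} = R_B/k. With 1/k = 0.0002 m/kN, R_B = δ_0 / (δ_{BB} + 1/k) = 0.045618 / (0.003149 + 0.0002) = 13.62 kN.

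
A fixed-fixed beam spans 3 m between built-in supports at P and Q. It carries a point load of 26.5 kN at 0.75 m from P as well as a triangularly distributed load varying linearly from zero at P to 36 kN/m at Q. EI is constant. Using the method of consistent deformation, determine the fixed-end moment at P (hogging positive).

M_P = 21.98 kN·m

Release both end moments; the primary structure is a simply-supported span PQ with redundants M_P and M_Q.
End rotations of the released simple span under the applied load (×1/EI):
  at P: point load 26.5 at a = 0.75: Pab(L + b)/(6LEI) = 13.04/EI
  at Q: point load 26.5 at a = 0.75: Pab(L + a)/(6LEI) = 9.316/EI
  at P: triangular load, peak 36: 7w₀L³/(360EI) = 18.9/EI
  at Q: triangular load, peak 36: w₀L³/(45EI) = 21.6/EI
  θ_P0 = 31.94/EI,  θ_Q0 = 30.92/EI
Flexibility coefficients: a unit moment at one end gives L/(3EI) there and L/(6EI) at the far end, so f₁₁ = f₂₂ = 1/EI and f₁₂ = f₂₁ = 0.5/EI.
Compatibility — zero rotation at each built-in end:
  1 M_P + 0.5 M_Q = 31.94
  0.5 M_P + 1 M_Q = 30.92
Solving the pair gives M_P = 21.98 kN·m and M_Q = 19.93 kN·m (hogging).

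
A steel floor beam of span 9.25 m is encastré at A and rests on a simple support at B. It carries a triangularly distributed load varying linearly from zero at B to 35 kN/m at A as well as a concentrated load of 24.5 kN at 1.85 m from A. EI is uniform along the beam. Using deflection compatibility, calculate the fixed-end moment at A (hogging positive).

Choose R_B as the redundant. The primary structure is the cantilever fixed at A.
Deflection at B on the released cantilever, summing each load's contribution:
  triangular load, peak 35 at the fixed end: w₀L⁴/(30EI) = 8541/EI
  point load 24.5 at a = 1.85: Pa²(3L − a)/(6EI) = 362/EI
  δ_0 = 8903/EI
Flexibility coefficient — unit upward force at B: δ_{BB} = L³/(3EI) = 263.8/EI.
Compatibility at B: δ_0 − R_B·δ_{BB} = 0, so R_B = 8903/263.8 = 33.75 kN.
Moment equilibrium about A: M_A = Σ(load moments about A) − R_B·L = 544.4 − 33.75×9.25 = 232.3 kN·m.

M_A = 232.3 kN·m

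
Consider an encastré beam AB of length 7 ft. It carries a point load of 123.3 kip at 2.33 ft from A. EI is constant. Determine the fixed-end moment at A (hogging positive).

Release both end moments; the primary structure is a simply-supported span AB with redundants M_A and M_B.
End rotations of the released simple span under the applied load (×1/EI):
  at A: point load 123.3 at a = 2.33: Pab(L + b)/(6LEI) = 372.8/EI
  at B: point load 123.3 at a = 2.33: Pab(L + a)/(6LEI) = 298/EI
  θ_A0 = 372.8/EI,  θ_B0 = 298/EI
Flexibility coefficients: a unit moment at one end gives L/(3EI) there and L/(6EI) at the far end, so f₁₁ = f₂₂ = 2.333/EI and f₁₂ = f₂₁ = 1.167/EI.
Compatibility — zero rotation at each built-in end:
  2.333 M_A + 1.167 M_B = 372.8
  1.167 M_A + 2.333 M_B = 298
Solving the pair gives M_A = 127.9 kip·ft and M_B = 63.8 kip·ft (hogging).

M_A = 127.9 kip·ft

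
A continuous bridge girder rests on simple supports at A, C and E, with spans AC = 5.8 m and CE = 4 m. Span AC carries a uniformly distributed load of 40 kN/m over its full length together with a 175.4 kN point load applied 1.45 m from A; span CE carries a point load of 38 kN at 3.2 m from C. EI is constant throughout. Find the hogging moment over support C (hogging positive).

M_C = 176.1 kN·m

Insert a hinge at C; M_C is the redundant, and each span becomes simply supported.
End slopes at the hinge C, treating each span as simply supported:
  span AC: UDL 40: wL³/(24EI) = 325.2/EI
  span AC: point load 175.4 at a = 1.45: Pab(L + a)/(6LEI) = 230.5/EI
  span CE: point load 38 at a = 3.2: Pab(L + b)/(6LEI) = 19.46/EI
  relative rotation θ_0 = (555.7 + 19.46)/EI = 575.1/EI
A unit hogging moment at C produces rotation L₁/(3EI) + L₂/(3EI) = 3.267/EI.
Slope continuity at C: θ_0 = M_C·3.267/EI, so M_C = 575.1/3.267 = 176.1 kN·m (hogging).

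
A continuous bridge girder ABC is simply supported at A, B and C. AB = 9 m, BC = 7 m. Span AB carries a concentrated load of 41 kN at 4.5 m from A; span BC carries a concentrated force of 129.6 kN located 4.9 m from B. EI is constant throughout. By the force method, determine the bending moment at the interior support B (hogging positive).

Insert a hinge at B; M_B is the redundant, and each span becomes simply supported.
Discontinuity in slope at B on the released structure — sum the simple-span end rotations:
  span AB: point load 41 at a = 4.5: Pab(L + a)/(6LEI) = 207.6/EI
  span BC: point load 129.6 at a = 4.9: Pab(L + b)/(6LEI) = 288.9/EI
  relative rotation θ_0 = (207.6 + 288.9)/EI = 496.5/EI
A unit hogging moment at B produces rotation L₁/(3EI) + L₂/(3EI) = 5.333/EI.
Compatibility: M_B·(L₁+L₂)/(3EI) = θ_0, giving M_B = 93.09 kN·m (hogging).

M_B = 93.09 kN·m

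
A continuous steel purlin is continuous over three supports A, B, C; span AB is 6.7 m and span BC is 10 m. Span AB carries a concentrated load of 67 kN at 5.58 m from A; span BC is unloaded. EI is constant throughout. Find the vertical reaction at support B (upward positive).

Insert a hinge at B; M_B is the redundant, and each span becomes simply supported.
Rotations at B on the released spans (each span's end-slope, ×1/EI):
  span AB: point load 67 at a = 5.58: Pab(L + a)/(6LEI) = 127.9/EI
  relative rotation θ_0 = (127.9 + 0)/EI = 127.9/EI
A unit hogging moment at B produces rotation L₁/(3EI) + L₂/(3EI) = 5.567/EI.
Compatibility: M_B·(L₁+L₂)/(3EI) = θ_0, giving M_B = 22.98 kN·m (hogging).
Span AB, ΣM about A with M_B applied at B: R_B^{AB}·6.7 = 373.9 + 22.98, so R_B^{AB} = 59.23 kN and R_A = 67 − 59.23 = 7.771 kN.
Span BC, ΣM about C: R_B^{BC}·10 = 0 + 22.98, so R_B^{BC} = 2.298 kN and R_C = 0 − 2.298 = -2.298 kN.
R_B = 59.23 + 2.298 = 61.53 kN.

R_B = 61.53 kN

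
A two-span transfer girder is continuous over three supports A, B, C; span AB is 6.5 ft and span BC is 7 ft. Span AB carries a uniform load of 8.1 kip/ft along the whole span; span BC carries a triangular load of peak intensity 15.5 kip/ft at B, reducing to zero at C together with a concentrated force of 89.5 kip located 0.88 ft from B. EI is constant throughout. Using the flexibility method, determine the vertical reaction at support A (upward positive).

R_A = 13.97 kip

Insert a hinge at B; M_B is the redundant, and each span becomes simply supported.
Discontinuity in slope at B on the released structure — sum the simple-span end rotations:
  span AB: UDL 8.1: wL³/(24EI) = 92.69/EI
  span BC: triangular load, peak 15.5: w₀L³/(45EI) = 118.1/EI
  span BC: point load 89.5 at a = 0.88: Pab(L + b)/(6LEI) = 150.6/EI
  relative rotation θ_0 = (92.69 + 268.7)/EI = 361.4/EI
A unit hogging moment at B produces rotation L₁/(3EI) + L₂/(3EI) = 4.5/EI.
Slope continuity at B: θ_0 = M_B·4.5/EI, so M_B = 361.4/4.5 = 80.31 kip·ft (hogging).
Span AB, ΣM about A with M_B applied at B: R_B^{AB}·6.5 = 171.1 + 80.31, so R_B^{AB} = 38.68 kip and R_A = 52.65 − 38.68 = 13.97 kip.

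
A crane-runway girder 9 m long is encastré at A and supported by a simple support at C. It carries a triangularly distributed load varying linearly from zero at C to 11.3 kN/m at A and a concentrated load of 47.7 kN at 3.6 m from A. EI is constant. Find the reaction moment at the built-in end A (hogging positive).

M_A = 143.4 kN·m

Take the reaction at C as the redundant and release it; the primary structure is a cantilever fixed at A.
Free-end deflection of the primary structure under the applied loading (downward +):
  triangular load, peak 11.3 at the fixed end: w₀L⁴/(30EI) = 2471/EI
  point load 47.7 at a = 3.6: Pa²(3L − a)/(6EI) = 2411/EI
  δ_0 = 4882/EI
Tip deflection under a unit load at C: L³/(3EI) = 243/EI.
The prop prevents deflection at C: R_C = δ_0/δ_{CC} = 4882/243 = 20.09 kN.
Moment equilibrium about A: M_A = Σ(load moments about A) − R_C·L = 324.3 − 20.09×9 = 143.4 kN·m.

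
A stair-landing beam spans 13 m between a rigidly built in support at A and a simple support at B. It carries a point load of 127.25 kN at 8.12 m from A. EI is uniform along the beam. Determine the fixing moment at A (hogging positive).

M_A = 266.7 kN·m

Choose R_B as the redundant. The primary structure is the cantilever fixed at A.
Deflection at B on the released cantilever, summing each load's contribution:
  point load 127.25 at a = 8.12: Pa²(3L − a)/(6EI) = 43181/EI
Tip deflection under a unit load at B: L³/(3EI) = 732.3/EI.
The prop prevents deflection at B: R_B = δ_0/δ_{BB} = 43181/732.3 = 58.96 kN.
Moment equilibrium about A: M_A = Σ(load moments about A) − R_B·L = 1033 − 58.96×13 = 266.7 kN·m.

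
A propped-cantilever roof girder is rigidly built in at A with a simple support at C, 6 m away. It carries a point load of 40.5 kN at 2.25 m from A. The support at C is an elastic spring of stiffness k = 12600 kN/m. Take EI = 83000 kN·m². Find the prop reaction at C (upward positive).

R_C = 6.849 kN

Remove the prop at C; the released (primary) structure is a cantilever built in at A.
Deflection at C on the released cantilever, summing each load's contribution:
  point load 40.5 at a = 2.25: Pa²(3L − a)/(6EI) = 538.2/EI
Tip deflection under a unit load at C: L³/(3EI) = 72/EI.
With EI = 83000 kN·m²: δ_0 = 0.006484 m and δ_{CC} = 0.000867 m/kN.
Compatibility — the spring shortens by R_C/k under the reaction it provides: δ_0 − R_C·δ_{CC} = R_C/k. With 1/k = 0.000079 m/kN, R_C = δ_0 / (δ_{CC} + 1/k) = 0.006484 / (0.000867 + 0.000079) = 6.849 kN.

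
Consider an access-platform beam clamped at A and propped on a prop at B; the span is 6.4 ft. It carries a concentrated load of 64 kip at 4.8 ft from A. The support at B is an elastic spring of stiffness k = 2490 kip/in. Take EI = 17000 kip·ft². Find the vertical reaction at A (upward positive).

Take the reaction at B as the redundant and release it; the primary structure is a cantilever fixed at A.
Primary-structure tip deflection at B by superposition:
  point load 64 at a = 4.8: Pa²(3L − a)/(6EI) = 3539/EI
Flexibility coefficient — unit upward force at B: δ_{BB} = L³/(3EI) = 87.38/EI.
With EI = 17000 kip·ft²: δ_0 = 0.20817 ft and δ_{BB} = 0.00514 ft/kip.
Compatibility — the spring shortens by R_B/k under the reaction it provides: δ_0 − R_B·δ_{BB} = R_B/k. With 1/k = 1/(2490×12) ft/kip = 0.000033 ft/kip, R_B = δ_0 / (δ_{BB} + 1/k) = 0.20817 / (0.00514 + 0.000033) = 40.24 kip.
Vertical equilibrium: R_A = ΣP − R_B = 64 − 40.24 = 23.76 kip.

R_A = 23.76 kip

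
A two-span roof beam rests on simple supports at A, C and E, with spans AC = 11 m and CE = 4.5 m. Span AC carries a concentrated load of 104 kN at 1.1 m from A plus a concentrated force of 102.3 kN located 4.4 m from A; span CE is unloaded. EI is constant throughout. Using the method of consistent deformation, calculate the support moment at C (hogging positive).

M_C = 174.4 kN·m

Take M_C as the redundant. Released structure: two simple spans AC and CE with a hinge at C.
Rotations at C on the released spans (each span's end-slope, ×1/EI):
  span AC: point load 104 at a = 1.1: Pab(L + a)/(6LEI) = 207.6/EI
  span AC: point load 102.3 at a = 4.4: Pab(L + a)/(6LEI) = 693.2/EI
  relative rotation θ_0 = (900.8 + 0)/EI = 900.8/EI
A unit hogging moment at C produces rotation L₁/(3EI) + L₂/(3EI) = 5.167/EI.
Slope continuity at C: θ_0 = M_C·5.167/EI, so M_C = 900.8/5.167 = 174.4 kN·m (hogging).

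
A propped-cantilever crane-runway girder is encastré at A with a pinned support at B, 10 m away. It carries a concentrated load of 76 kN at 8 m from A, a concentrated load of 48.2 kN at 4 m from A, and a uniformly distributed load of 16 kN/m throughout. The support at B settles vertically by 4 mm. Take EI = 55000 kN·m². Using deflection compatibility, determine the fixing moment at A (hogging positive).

M_A = 372.1 kN·m

Remove the prop at B; the released (primary) structure is a cantilever built in at A.
Primary-structure tip deflection at B by superposition:
  point load 76 at a = 8: Pa²(3L − a)/(6EI) = 17835/EI
  point load 48.2 at a = 4: Pa²(3L − a)/(6EI) = 3342/EI
  UDL 16: wL⁴/(8EI) = 20000/EI
  δ_0 = 41177/EI
Tip deflection under a unit load at B: L³/(3EI) = 333.3/EI.
With EI = 55000 kN·m²: δ_0 = 0.74866 m and δ_{BB} = 0.006061 m/kN.
Compatibility — the beam at B must follow the support down by 0.004 m: δ_0 − R_B·δ_{BB} = 0.004, so R_B = (0.74866 − 0.004)/0.006061 = 122.9 kN.
Moment equilibrium about A: M_A = Σ(load moments about A) − R_B·L = 1601 − 122.9×10 = 372.1 kN·m.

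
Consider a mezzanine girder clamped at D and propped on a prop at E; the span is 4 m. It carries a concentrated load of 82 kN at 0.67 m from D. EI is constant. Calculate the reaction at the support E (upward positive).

Choose R_E as the redundant. The primary structure is the cantilever fixed at D.
Primary-structure tip deflection at E by superposition:
  point load 82 at a = 0.67: Pa²(3L − a)/(6EI) = 69.51/EI
Tip deflection under a unit load at E: L³/(3EI) = 21.33/EI.
The prop prevents deflection at E: R_E = δ_0/δ_{EE} = 69.51/21.33 = 3.258 kN.

R_E = 3.258 kN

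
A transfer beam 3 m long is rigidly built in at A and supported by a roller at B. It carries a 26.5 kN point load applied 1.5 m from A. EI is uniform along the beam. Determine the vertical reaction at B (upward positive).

R_B = 8.281 kN

Take the reaction at B as the redundant and release it; the primary structure is a cantilever fixed at A.
Deflection at B on the released cantilever, summing each load's contribution:
  point load 26.5 at a = 1.5: Pa²(3L − a)/(6EI) = 74.53/EI
Flexibility coefficient — unit upward force at B: δ_{BB} = L³/(3EI) = 9/EI.
The prop prevents deflection at B: R_B = δ_0/δ_{BB} = 74.53/9 = 8.281 kN.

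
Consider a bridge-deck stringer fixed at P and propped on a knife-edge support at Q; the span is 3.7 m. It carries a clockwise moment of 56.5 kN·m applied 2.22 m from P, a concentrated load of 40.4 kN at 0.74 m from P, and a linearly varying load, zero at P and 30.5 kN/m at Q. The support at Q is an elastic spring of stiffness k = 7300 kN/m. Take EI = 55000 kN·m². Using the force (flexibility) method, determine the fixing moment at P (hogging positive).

M_P = 91.17 kN·m

Take the reaction at Q as the redundant and release it; the primary structure is a cantilever fixed at P.
Downward deflection at the released point Q due to the loads:
  clockwise couple 56.5 at a = 2.22: M₀a(2L − a)/(2EI) = 324.9/EI
  point load 40.4 at a = 0.74: Pa²(3L − a)/(6EI) = 38.2/EI
  triangular load, peak 30.5 at the free end: 11w₀L⁴/(120EI) = 524/EI
  δ_0 = 887/EI
Tip deflection under a unit load at Q: L³/(3EI) = 16.88/EI.
With EI = 55000 kN·m²: δ_0 = 0.016128 m and δ_{QQ} = 0.000307 m/kN.
Compatibility — the spring shortens by R_Q/k under the reaction it provides: δ_0 − R_Q·δ_{QQ} = R_Q/k. With 1/k = 0.000137 m/kN, R_Q = δ_0 / (δ_{QQ} + 1/k) = 0.016128 / (0.000307 + 0.000137) = 36.33 kN.
Moment equilibrium about P: M_P = Σ(load moments about P) − R_Q·L = 225.6 − 36.33×3.7 = 91.17 kN·m.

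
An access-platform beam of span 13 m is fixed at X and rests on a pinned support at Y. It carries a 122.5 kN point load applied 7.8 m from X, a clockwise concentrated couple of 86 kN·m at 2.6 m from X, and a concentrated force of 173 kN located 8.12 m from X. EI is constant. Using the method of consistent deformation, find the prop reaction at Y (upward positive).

Choose R_Y as the redundant. The primary structure is the cantilever fixed at X.
Downward deflection at the released point Y due to the loads:
  point load 122.5 at a = 7.8: Pa²(3L − a)/(6EI) = 38755/EI
  clockwise couple 86 at a = 2.6: M₀a(2L − a)/(2EI) = 2616/EI
  point load 173 at a = 8.12: Pa²(3L − a)/(6EI) = 58706/EI
  δ_0 = 100077/EI
Tip deflection under a unit load at Y: L³/(3EI) = 732.3/EI.
The prop prevents deflection at Y: R_Y = δ_0/δ_{YY} = 100077/732.3 = 136.7 kN.

R_Y = 136.7 kN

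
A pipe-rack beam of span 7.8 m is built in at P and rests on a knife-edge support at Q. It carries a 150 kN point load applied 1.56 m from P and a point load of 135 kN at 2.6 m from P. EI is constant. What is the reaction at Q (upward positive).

Take the reaction at Q as the redundant and release it; the primary structure is a cantilever fixed at P.
Primary-structure tip deflection at Q by superposition:
  point load 150 at a = 1.56: Pa²(3L − a)/(6EI) = 1329/EI
  point load 135 at a = 2.6: Pa²(3L − a)/(6EI) = 3164/EI
  δ_0 = 4492/EI
Flexibility coefficient — unit upward force at Q: δ_{QQ} = L³/(3EI) = 158.2/EI.
The prop prevents deflection at Q: R_Q = δ_0/δ_{QQ} = 4492/158.2 = 28.4 kN.

R_Q = 28.4 kN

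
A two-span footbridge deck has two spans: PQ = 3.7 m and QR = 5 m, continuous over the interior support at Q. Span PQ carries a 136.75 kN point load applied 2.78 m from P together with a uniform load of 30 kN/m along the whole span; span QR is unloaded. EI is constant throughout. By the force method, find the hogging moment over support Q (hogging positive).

M_Q = 57.04 kN·m

Insert a hinge at Q; M_Q is the redundant, and each span becomes simply supported.
End slopes at the hinge Q, treating each span as simply supported:
  span PQ: point load 136.75 at a = 2.78: Pab(L + a)/(6LEI) = 102.1/EI
  span PQ: UDL 30: wL³/(24EI) = 63.32/EI
  relative rotation θ_0 = (165.4 + 0)/EI = 165.4/EI
A unit hogging moment at Q produces rotation L₁/(3EI) + L₂/(3EI) = 2.9/EI.
Compatibility: M_Q·(L₁+L₂)/(3EI) = θ_0, giving M_Q = 57.04 kN·m (hogging).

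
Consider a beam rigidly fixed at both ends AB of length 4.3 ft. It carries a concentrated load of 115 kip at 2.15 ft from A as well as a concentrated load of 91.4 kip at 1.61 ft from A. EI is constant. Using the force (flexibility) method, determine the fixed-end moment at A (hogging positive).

Release both end moments; the primary structure is a simply-supported span AB with redundants M_A and M_B.
On the primary (simply-supported) span, the end slopes from the loading are:
  at A: point load 115 at a = 2.15: Pab(L + b)/(6LEI) = 132.9/EI
  at B: point load 115 at a = 2.15: Pab(L + a)/(6LEI) = 132.9/EI
  at A: point load 91.4 at a = 1.61: Pab(L + b)/(6LEI) = 107.2/EI
  at B: point load 91.4 at a = 1.61: Pab(L + a)/(6LEI) = 90.68/EI
  θ_A0 = 240.1/EI,  θ_B0 = 223.6/EI
Flexibility coefficients: a unit moment at one end gives L/(3EI) there and L/(6EI) at the far end, so f₁₁ = f₂₂ = 1.433/EI and f₁₂ = f₂₁ = 0.7167/EI.
Compatibility — zero rotation at each built-in end:
  1.433 M_A + 0.7167 M_B = 240.1
  0.7167 M_A + 1.433 M_B = 223.6
Solving the pair gives M_A = 119.4 kip·ft and M_B = 96.28 kip·ft (hogging).

M_A = 119.4 kip·ft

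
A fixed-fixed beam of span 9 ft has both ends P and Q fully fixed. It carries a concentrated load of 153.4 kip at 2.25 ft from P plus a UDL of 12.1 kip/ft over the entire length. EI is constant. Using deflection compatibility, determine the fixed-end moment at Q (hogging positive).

Release both end moments; the primary structure is a simply-supported span PQ with redundants M_P and M_Q.
On the primary (simply-supported) span, the end slopes from the loading are:
  at P: point load 153.4 at a = 2.25: Pab(L + b)/(6LEI) = 679.5/EI
  at Q: point load 153.4 at a = 2.25: Pab(L + a)/(6LEI) = 485.4/EI
  at P: UDL 12.1: wL³/(24EI) = 367.5/EI
  at Q: UDL 12.1: wL³/(24EI) = 367.5/EI
  θ_P0 = 1047/EI,  θ_Q0 = 852.9/EI
Flexibility coefficients: a unit moment at one end gives L/(3EI) there and L/(6EI) at the far end, so f₁₁ = f₂₂ = 3/EI and f₁₂ = f₂₁ = 1.5/EI.
Compatibility — zero rotation at each built-in end:
  3 M_P + 1.5 M_Q = 1047
  1.5 M_P + 3 M_Q = 852.9
Solving the pair gives M_P = 275.8 kip·ft and M_Q = 146.4 kip·ft (hogging).

M_Q = 146.4 kip·ft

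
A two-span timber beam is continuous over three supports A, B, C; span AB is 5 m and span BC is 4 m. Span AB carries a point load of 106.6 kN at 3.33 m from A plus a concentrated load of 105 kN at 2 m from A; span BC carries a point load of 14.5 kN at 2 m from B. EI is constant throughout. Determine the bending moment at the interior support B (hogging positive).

Release continuity at B by inserting a hinge; the redundant is the internal moment M_B. The primary structure is two simply-supported spans AB and BC.
End slopes at the hinge B, treating each span as simply supported:
  span AB: point load 106.6 at a = 3.33: Pab(L + a)/(6LEI) = 164.6/EI
  span AB: point load 105 at a = 2: Pab(L + a)/(6LEI) = 147/EI
  span BC: point load 14.5 at a = 2: Pab(L + b)/(6LEI) = 14.5/EI
  relative rotation θ_0 = (311.6 + 14.5)/EI = 326.1/EI
A unit hogging moment at B produces rotation L₁/(3EI) + L₂/(3EI) = 3/EI.
Slope continuity at B: θ_0 = M_B·3/EI, so M_B = 326.1/3 = 108.7 kN·m (hogging).

M_B = 108.7 kN·m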